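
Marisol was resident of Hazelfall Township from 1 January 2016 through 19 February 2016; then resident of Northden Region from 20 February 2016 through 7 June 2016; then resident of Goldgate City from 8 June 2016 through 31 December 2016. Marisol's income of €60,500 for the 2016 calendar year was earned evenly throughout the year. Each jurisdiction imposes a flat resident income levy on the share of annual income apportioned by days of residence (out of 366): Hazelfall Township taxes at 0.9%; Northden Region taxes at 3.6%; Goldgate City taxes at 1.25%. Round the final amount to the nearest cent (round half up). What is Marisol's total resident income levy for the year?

€1,150.74

Hazelfall Township, 1 January – 19 February 2016: 50 days → €60,500 × 0.9% × 50/366 = €74.3852
Northden Region, 20 February – 7 June 2016: 109 days → €60,500 × 3.6% × 109/366 = €648.6393
Goldgate City, 8 June – 31 December 2016: 207 days → €60,500 × 1.25% × 207/366 = €427.7152
Total = €1,150.7398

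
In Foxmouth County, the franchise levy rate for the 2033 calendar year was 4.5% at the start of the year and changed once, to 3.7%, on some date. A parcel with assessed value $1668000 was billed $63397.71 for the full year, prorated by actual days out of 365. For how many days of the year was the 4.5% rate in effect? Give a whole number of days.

46 days

Let d = days at the first rate; then 365 − d days at the second rate.
$1668000 × [4.5%·d + 3.7%·(365−d)] / 365 = $63397.71
Solving gives d = 46, so the new rate took effect on 16 Feb 2033.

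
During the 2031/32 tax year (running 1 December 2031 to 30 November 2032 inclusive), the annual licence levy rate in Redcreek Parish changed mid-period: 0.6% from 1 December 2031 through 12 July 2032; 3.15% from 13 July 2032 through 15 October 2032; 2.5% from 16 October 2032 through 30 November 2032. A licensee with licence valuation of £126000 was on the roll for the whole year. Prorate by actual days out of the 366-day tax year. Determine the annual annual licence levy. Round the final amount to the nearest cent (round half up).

£1890.86

1 December 2031 – 12 July 2032: 225 days at 0.6% → £126000 × 0.6% × 225/366 = £464.7541
13 July – 15 October 2032: 95 days at 3.15% → £126000 × 3.15% × 95/366 = £1030.2049
16 October – 30 November 2032: 46 days at 2.5% → £126000 × 2.5% × 46/366 = £395.9016
Total = £1890.8607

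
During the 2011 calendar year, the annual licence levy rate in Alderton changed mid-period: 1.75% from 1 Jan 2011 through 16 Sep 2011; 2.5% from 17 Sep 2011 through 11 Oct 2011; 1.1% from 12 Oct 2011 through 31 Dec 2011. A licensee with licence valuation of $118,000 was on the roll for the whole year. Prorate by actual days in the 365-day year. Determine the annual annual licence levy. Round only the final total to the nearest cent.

$1,955.41

1 Jan – 16 Sep 2011: 259 days at 1.75% → $118,000 × 1.75% × 259/365 = $1,465.3014
17 Sep – 11 Oct 2011: 25 days at 2.5% → $118,000 × 2.5% × 25/365 = $202.0548
12 Oct – 31 Dec 2011: 81 days at 1.1% → $118,000 × 1.1% × 81/365 = $288.0493
Total = $1,955.4055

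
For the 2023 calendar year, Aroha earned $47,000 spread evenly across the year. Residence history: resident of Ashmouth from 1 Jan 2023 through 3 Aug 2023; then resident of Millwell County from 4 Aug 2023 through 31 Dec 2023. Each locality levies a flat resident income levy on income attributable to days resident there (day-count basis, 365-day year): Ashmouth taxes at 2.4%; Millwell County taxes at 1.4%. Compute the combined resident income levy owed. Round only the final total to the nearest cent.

Ashmouth, 1 Jan – 3 Aug 2023: 215 days → $47,000 × 2.4% × 215/365 = $664.4384
Millwell County, 4 Aug – 31 Dec 2023: 150 days → $47,000 × 1.4% × 150/365 = $270.4110
Total = $934.8493

$934.85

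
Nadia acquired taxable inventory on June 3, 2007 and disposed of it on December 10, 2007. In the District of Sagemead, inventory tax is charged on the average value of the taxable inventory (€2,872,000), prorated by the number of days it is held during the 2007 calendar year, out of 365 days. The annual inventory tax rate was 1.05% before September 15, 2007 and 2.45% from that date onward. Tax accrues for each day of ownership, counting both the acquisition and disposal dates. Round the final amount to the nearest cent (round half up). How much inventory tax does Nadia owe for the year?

June 3 – September 14, 2007: 104 days at 1.05% → €2,872,000 × 1.05% × 104/365 = €8,592.3945
September 15 – December 10, 2007: 87 days at 2.45% → €2,872,000 × 2.45% × 87/365 = €16,771.6932
Total = €25,364.0877

€25,364.09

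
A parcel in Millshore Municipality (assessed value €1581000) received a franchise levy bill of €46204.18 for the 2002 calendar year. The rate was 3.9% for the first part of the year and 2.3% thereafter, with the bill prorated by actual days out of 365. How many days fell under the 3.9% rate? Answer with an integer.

Let d = days at the first rate; then 365 − d days at the second rate.
€1581000 × [3.9%·d + 2.3%·(365−d)] / 365 = €46204.18
Solving gives d = 142, so the new rate took effect on May 23, 2002.

142 days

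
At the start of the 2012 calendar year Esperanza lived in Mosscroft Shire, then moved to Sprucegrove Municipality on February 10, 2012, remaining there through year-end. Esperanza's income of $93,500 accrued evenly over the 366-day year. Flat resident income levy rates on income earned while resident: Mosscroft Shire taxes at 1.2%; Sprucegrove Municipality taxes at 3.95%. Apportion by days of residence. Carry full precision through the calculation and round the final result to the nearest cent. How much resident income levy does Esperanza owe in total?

Mosscroft Shire, January 1 – February 9, 2012: 40 days → $93,500 × 1.2% × 40/366 = $122.6230
Sprucegrove Municipality, February 10 – December 31, 2012: 326 days → $93,500 × 3.95% × 326/366 = $3,289.6161
Total = $3,412.2391

$3,412.24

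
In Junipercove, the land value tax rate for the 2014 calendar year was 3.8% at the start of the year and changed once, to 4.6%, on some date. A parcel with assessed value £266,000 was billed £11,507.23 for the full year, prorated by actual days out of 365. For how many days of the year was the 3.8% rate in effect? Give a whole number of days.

Let d = days at the first rate; then 365 − d days at the second rate.
£266,000 × [3.8%·d + 4.6%·(365−d)] / 365 = £11,507.23
Solving gives d = 125, so the new rate took effect on May 6, 2014.

125 days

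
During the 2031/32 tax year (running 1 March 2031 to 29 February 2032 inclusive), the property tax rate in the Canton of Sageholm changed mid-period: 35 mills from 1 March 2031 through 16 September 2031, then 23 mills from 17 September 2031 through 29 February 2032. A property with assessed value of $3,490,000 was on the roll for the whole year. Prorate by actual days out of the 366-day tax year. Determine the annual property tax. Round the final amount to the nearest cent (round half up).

$103,155.25

1 March – 16 September 2031: 200 days at 35 mills → $3,490,000 × 3.5% × 200/366 = $66,748.6339
17 September 2031 – 29 February 2032: 166 days at 23 mills → $3,490,000 × 2.3% × 166/366 = $36,406.6120
Total = $103,155.2459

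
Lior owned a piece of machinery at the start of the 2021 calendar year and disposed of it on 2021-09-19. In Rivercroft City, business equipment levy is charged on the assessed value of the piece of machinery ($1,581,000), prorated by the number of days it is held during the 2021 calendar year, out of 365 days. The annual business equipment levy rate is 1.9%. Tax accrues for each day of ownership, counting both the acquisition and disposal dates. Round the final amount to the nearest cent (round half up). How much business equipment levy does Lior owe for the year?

Days held (2021-01-01 to 2021-09-19): 262 out of 365
Tax = $1,581,000 × 1.9% × 262/365 = $21,562.2411

$21,562.24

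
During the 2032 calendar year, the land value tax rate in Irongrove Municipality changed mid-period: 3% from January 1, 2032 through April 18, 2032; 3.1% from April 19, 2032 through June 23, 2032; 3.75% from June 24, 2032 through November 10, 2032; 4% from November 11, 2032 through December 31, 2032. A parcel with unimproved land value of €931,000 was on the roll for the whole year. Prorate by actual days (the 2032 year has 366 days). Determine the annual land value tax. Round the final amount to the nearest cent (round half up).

January 1 – April 18, 2032: 109 days at 3% → €931,000 × 3% × 109/366 = €8,317.9508
April 19 – June 23, 2032: 66 days at 3.1% → €931,000 × 3.1% × 66/366 = €5,204.4426
June 24 – November 10, 2032: 140 days at 3.75% → €931,000 × 3.75% × 140/366 = €13,354.5082
November 11 – December 31, 2032: 51 days at 4% → €931,000 × 4% × 51/366 = €5,189.1803
Total = €32,066.0820

€32,066.08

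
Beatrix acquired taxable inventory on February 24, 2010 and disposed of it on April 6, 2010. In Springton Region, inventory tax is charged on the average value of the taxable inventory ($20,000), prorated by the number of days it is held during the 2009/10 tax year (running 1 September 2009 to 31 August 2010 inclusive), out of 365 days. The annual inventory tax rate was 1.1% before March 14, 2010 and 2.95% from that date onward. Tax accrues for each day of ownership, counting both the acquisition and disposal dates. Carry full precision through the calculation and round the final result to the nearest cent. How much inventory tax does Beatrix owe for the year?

$49.64

February 24 – March 13, 2010: 18 days at 1.1% → $20,000 × 1.1% × 18/365 = $10.8493
March 14 – April 6, 2010: 24 days at 2.95% → $20,000 × 2.95% × 24/365 = $38.7945
Total = $49.6438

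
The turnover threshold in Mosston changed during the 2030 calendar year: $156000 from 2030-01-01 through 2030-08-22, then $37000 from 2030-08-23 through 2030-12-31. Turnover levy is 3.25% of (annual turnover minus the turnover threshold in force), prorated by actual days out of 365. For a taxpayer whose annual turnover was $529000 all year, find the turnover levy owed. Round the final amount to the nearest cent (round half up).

$13510.56

2030-01-01 to 2030-08-22: 234 days, exemption $156000 → ($529000 − $156000) × 3.25% × 234/365 = $7771.6849
2030-08-23 to 2030-12-31: 131 days, exemption $37000 → ($529000 − $37000) × 3.25% × 131/365 = $5738.8767
Total = $13510.5616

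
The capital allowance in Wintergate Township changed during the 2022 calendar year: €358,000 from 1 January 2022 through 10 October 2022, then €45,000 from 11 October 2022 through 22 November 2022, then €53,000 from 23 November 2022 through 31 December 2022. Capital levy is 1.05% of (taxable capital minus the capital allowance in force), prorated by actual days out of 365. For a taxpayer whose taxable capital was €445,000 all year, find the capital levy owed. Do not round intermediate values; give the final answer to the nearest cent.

€1,642.86

1 January – 10 October 2022: 283 days, exemption €358,000 → (€445,000 − €358,000) × 1.05% × 283/365 = €708.2753
11 October – 22 November 2022: 43 days, exemption €45,000 → (€445,000 − €45,000) × 1.05% × 43/365 = €494.7945
23 November – 31 December 2022: 39 days, exemption €53,000 → (€445,000 − €53,000) × 1.05% × 39/365 = €439.7918
Total = €1,642.8616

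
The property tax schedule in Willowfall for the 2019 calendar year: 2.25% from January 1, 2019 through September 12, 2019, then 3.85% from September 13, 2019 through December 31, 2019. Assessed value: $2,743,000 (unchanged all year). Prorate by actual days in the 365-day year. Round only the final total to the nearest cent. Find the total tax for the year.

January 1 – September 12, 2019: 255 days at 2.25% → $2,743,000 × 2.25% × 255/365 = $43,117.7055
September 13 – December 31, 2019: 110 days at 3.85% → $2,743,000 × 3.85% × 110/365 = $31,826.3151
Total = $74,944.0205

$74,944.02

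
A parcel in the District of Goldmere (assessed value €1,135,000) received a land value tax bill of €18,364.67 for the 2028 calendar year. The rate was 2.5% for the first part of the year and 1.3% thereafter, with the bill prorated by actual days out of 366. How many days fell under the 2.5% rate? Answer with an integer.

Let d = days at the first rate; then 366 − d days at the second rate.
€1,135,000 × [2.5%·d + 1.3%·(366−d)] / 366 = €18,364.67
Solving gives d = 97, so the new rate took effect on April 7, 2028.

97 days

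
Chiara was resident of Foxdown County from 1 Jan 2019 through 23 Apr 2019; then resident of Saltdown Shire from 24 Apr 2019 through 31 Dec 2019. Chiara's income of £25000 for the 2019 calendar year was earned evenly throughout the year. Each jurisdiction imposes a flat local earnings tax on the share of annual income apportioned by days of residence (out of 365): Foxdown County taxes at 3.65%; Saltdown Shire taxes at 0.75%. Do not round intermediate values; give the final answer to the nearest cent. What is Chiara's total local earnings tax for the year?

Foxdown County, 1 Jan – 23 Apr 2019: 113 days → £25000 × 3.65% × 113/365 = £282.5000
Saltdown Shire, 24 Apr – 31 Dec 2019: 252 days → £25000 × 0.75% × 252/365 = £129.4521
Total = £411.9521

£411.95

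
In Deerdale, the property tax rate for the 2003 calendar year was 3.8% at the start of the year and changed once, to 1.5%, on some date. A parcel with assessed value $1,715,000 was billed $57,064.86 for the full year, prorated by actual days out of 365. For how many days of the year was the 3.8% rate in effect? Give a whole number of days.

290 days

Let d = days at the first rate; then 365 − d days at the second rate.
$1,715,000 × [3.8%·d + 1.5%·(365−d)] / 365 = $57,064.86
Solving gives d = 290, so the new rate took effect on October 18, 2003.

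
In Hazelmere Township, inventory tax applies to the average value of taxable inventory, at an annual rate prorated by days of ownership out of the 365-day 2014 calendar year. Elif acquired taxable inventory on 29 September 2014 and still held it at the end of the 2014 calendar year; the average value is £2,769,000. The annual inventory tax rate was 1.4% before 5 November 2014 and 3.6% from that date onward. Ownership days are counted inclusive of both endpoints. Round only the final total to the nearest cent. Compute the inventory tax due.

29 September – 4 November 2014: 37 days at 1.4% → £2,769,000 × 1.4% × 37/365 = £3,929.7041
5 November – 31 December 2014: 57 days at 3.6% → £2,769,000 × 3.6% × 57/365 = £15,567.0904
Total = £19,496.7945

£19,496.79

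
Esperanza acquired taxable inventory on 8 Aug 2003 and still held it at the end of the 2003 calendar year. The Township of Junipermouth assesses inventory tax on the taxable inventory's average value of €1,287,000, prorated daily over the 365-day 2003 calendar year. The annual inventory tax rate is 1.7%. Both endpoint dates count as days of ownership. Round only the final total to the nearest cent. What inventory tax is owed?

€8,751.60

Days held (8 Aug – 31 Dec 2003): 146 out of 365
Tax = €1,287,000 × 1.7% × 146/365 = €8,751.6000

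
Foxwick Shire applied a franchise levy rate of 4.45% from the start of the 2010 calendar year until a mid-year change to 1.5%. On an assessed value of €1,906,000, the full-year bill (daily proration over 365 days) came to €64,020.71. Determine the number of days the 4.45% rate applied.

Let d = days at the first rate; then 365 − d days at the second rate.
€1,906,000 × [4.45%·d + 1.5%·(365−d)] / 365 = €64,020.71
Solving gives d = 230, so the new rate took effect on August 19, 2010.

230 days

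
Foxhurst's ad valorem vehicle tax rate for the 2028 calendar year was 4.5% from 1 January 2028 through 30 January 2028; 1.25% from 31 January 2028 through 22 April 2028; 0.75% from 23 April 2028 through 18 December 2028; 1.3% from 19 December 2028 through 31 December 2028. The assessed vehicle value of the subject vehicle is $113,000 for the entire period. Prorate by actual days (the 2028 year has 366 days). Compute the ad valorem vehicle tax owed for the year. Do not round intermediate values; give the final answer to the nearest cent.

1 January – 30 January 2028: 30 days at 4.5% → $113,000 × 4.5% × 30/366 = $416.8033
31 January – 22 April 2028: 83 days at 1.25% → $113,000 × 1.25% × 83/366 = $320.3210
23 April – 18 December 2028: 240 days at 0.75% → $113,000 × 0.75% × 240/366 = $555.7377
19 December – 31 December 2028: 13 days at 1.3% → $113,000 × 1.3% × 13/366 = $52.1776
Total = $1,345.0396

$1,345.04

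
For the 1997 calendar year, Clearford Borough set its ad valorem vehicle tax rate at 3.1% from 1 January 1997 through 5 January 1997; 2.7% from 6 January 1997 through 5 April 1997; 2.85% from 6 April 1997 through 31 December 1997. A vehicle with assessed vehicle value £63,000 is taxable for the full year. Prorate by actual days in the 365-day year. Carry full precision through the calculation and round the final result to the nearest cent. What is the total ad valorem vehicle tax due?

£1,774.36

1 January – 5 January 1997: 5 days at 3.1% → £63,000 × 3.1% × 5/365 = £26.7534
6 January – 5 April 1997: 90 days at 2.7% → £63,000 × 2.7% × 90/365 = £419.4247
6 April – 31 December 1997: 270 days at 2.85% → £63,000 × 2.85% × 270/365 = £1,328.1781
Total = £1,774.3562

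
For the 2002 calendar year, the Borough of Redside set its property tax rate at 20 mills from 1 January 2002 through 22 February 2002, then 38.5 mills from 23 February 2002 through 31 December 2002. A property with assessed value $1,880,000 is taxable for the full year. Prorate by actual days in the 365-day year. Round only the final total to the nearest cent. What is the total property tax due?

$67,329.75

1 January – 22 February 2002: 53 days at 20 mills → $1,880,000 × 2% × 53/365 = $5,459.7260
23 February – 31 December 2002: 312 days at 38.5 mills → $1,880,000 × 3.85% × 312/365 = $61,870.0274
Total = $67,329.7534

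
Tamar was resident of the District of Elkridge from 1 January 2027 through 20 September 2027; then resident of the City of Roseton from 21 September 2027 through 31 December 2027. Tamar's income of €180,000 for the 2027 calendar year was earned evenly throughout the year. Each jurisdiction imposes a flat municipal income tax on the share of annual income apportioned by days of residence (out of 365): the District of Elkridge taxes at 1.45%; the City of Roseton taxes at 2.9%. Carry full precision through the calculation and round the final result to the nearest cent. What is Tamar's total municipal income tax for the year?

€3,339.37

The District of Elkridge, 1 January – 20 September 2027: 263 days → €180,000 × 1.45% × 263/365 = €1,880.6301
The City of Roseton, 21 September – 31 December 2027: 102 days → €180,000 × 2.9% × 102/365 = €1,458.7397
Total = €3,339.3699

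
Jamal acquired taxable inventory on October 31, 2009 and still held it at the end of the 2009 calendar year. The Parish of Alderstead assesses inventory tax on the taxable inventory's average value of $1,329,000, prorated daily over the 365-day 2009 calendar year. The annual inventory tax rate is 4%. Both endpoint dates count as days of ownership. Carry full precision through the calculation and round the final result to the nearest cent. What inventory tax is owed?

Days held (October 31 – December 31, 2009): 62 out of 365
Tax = $1,329,000 × 4% × 62/365 = $9,029.9178

$9,029.92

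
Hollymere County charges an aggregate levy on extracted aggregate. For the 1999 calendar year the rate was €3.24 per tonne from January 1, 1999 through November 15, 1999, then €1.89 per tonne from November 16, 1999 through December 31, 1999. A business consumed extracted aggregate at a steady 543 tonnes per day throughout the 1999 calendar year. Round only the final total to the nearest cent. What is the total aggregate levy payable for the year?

€608,431.50

January 1 – November 15, 1999: 319 days × 543 tonnes/day = 173,217 tonnes at €3.24/tonne → €561,223.08
November 16 – December 31, 1999: 46 days × 543 tonnes/day = 24,978 tonnes at €1.89/tonne → €47,208.42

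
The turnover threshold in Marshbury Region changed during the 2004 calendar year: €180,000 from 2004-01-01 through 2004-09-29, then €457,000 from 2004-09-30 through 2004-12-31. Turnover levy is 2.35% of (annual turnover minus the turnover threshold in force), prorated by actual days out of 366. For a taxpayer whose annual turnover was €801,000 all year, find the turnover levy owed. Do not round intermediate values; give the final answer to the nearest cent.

2004-01-01 to 2004-09-29: 273 days, exemption €180,000 → (€801,000 − €180,000) × 2.35% × 273/366 = €10,885.3156
2004-09-30 to 2004-12-31: 93 days, exemption €457,000 → (€801,000 − €457,000) × 2.35% × 93/366 = €2,054.1311
Total = €12,939.4467

€12,939.45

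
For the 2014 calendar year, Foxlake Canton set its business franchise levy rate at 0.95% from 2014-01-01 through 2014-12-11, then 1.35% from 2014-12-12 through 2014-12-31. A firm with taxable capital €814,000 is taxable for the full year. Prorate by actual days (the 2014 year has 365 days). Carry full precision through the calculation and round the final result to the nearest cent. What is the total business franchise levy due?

2014-01-01 to 2014-12-11: 345 days at 0.95% → €814,000 × 0.95% × 345/365 = €7,309.2740
2014-12-12 to 2014-12-31: 20 days at 1.35% → €814,000 × 1.35% × 20/365 = €602.1370
Total = €7,911.4110

€7,911.41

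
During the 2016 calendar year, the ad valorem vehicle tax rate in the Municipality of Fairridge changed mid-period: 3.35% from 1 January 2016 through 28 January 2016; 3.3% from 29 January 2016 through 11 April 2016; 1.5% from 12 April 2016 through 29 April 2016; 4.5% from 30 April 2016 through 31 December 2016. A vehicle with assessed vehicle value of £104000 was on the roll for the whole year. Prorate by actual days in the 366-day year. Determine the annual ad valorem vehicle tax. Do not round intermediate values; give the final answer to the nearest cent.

1 January – 28 January 2016: 28 days at 3.35% → £104000 × 3.35% × 28/366 = £266.5355
29 January – 11 April 2016: 74 days at 3.3% → £104000 × 3.3% × 74/366 = £693.9016
12 April – 29 April 2016: 18 days at 1.5% → £104000 × 1.5% × 18/366 = £76.7213
30 April – 31 December 2016: 246 days at 4.5% → £104000 × 4.5% × 246/366 = £3145.5738
Total = £4182.7322

£4182.73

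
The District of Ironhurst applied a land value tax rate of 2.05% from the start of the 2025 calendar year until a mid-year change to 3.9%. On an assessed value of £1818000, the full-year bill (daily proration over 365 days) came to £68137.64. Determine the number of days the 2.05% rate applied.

Let d = days at the first rate; then 365 − d days at the second rate.
£1818000 × [2.05%·d + 3.9%·(365−d)] / 365 = £68137.64
Solving gives d = 30, so the new rate took effect on 31 January 2025.

30 days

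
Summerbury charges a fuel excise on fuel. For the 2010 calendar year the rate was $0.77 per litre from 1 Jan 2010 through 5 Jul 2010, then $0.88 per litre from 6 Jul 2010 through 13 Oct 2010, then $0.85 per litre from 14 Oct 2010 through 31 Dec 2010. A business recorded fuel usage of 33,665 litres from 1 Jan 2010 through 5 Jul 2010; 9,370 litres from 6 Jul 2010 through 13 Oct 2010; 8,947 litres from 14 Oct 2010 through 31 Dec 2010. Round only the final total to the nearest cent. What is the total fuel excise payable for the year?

$41,772.60

1 Jan – 5 Jul 2010: 33,665 litres at $0.77/litre → $25,922.05
6 Jul – 13 Oct 2010: 9,370 litres at $0.88/litre → $8,245.60
14 Oct – 31 Dec 2010: 8,947 litres at $0.85/litre → $7,604.95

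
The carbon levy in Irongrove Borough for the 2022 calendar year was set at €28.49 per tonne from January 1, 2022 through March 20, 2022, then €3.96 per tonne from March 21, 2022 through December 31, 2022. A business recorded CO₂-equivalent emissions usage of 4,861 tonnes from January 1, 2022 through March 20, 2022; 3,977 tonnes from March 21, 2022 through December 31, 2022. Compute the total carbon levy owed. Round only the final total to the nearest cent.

€154238.81

January 1 – March 20, 2022: 4,861 tonnes at €28.49/tonne → €138489.89
March 21 – December 31, 2022: 3,977 tonnes at €3.96/tonne → €15748.92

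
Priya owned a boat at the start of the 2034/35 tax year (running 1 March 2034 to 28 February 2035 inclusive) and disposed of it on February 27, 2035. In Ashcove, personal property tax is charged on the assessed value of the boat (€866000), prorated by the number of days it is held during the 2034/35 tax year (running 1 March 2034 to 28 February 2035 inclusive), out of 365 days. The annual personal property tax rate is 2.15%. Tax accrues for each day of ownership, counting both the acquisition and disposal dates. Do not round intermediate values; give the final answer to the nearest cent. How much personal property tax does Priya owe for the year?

Days held (March 1, 2034 – February 27, 2035): 364 out of 365
Tax = €866000 × 2.15% × 364/365 = €18567.9890

€18567.99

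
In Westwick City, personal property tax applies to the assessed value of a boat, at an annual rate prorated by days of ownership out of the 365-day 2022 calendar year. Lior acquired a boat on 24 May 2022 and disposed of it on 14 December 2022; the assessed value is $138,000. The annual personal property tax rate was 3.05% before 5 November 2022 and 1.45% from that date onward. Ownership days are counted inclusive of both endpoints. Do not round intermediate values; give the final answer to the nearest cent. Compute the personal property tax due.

$2,121.99

24 May – 4 November 2022: 165 days at 3.05% → $138,000 × 3.05% × 165/365 = $1,902.6986
5 November – 14 December 2022: 40 days at 1.45% → $138,000 × 1.45% × 40/365 = $219.2877
Total = $2,121.9863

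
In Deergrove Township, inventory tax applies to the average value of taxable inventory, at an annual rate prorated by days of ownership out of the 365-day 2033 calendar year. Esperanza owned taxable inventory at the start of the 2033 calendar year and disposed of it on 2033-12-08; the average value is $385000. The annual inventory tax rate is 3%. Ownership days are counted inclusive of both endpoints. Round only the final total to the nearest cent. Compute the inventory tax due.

Days held (2033-01-01 to 2033-12-08): 342 out of 365
Tax = $385000 × 3% × 342/365 = $10822.1918

$10822.19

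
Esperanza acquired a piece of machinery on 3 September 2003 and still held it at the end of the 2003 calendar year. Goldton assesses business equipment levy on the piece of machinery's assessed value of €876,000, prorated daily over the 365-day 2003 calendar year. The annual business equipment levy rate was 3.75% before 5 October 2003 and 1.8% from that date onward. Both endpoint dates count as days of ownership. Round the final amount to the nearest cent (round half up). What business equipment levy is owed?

€6,681.60

3 September – 4 October 2003: 32 days at 3.75% → €876,000 × 3.75% × 32/365 = €2,880.0000
5 October – 31 December 2003: 88 days at 1.8% → €876,000 × 1.8% × 88/365 = €3,801.6000
Total = €6,681.6000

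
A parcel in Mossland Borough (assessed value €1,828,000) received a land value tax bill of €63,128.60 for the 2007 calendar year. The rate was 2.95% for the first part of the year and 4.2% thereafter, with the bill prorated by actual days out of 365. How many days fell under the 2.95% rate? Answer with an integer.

Let d = days at the first rate; then 365 − d days at the second rate.
€1,828,000 × [2.95%·d + 4.2%·(365−d)] / 365 = €63,128.60
Solving gives d = 218, so the new rate took effect on August 7, 2007.

218 days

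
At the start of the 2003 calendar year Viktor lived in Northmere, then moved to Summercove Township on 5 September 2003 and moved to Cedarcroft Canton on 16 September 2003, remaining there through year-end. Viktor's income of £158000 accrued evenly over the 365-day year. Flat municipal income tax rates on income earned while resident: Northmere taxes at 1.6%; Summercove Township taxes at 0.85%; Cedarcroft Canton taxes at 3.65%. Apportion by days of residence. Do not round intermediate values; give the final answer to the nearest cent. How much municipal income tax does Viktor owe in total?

Northmere, 1 January – 4 September 2003: 247 days → £158000 × 1.6% × 247/365 = £1710.7288
Summercove Township, 5 September – 15 September 2003: 11 days → £158000 × 0.85% × 11/365 = £40.4740
Cedarcroft Canton, 16 September – 31 December 2003: 107 days → £158000 × 3.65% × 107/365 = £1690.6000
Total = £3441.8027

£3441.80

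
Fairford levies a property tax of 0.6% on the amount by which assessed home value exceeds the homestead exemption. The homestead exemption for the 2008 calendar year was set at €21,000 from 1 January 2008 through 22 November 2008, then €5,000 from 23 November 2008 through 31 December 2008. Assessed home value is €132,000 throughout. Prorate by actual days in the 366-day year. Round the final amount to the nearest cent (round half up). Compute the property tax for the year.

1 January – 22 November 2008: 327 days, exemption €21,000 → (€132,000 − €21,000) × 0.6% × 327/366 = €595.0328
23 November – 31 December 2008: 39 days, exemption €5,000 → (€132,000 − €5,000) × 0.6% × 39/366 = €81.1967
Total = €676.2295

€676.23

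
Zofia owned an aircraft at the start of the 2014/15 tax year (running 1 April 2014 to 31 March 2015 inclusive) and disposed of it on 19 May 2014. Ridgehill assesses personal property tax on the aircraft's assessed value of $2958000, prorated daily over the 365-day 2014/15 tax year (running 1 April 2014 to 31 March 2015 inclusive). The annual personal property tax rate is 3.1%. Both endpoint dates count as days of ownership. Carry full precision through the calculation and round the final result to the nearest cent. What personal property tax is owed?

$12310.14

Days held (1 April – 19 May 2014): 49 out of 365
Tax = $2958000 × 3.1% × 49/365 = $12310.1425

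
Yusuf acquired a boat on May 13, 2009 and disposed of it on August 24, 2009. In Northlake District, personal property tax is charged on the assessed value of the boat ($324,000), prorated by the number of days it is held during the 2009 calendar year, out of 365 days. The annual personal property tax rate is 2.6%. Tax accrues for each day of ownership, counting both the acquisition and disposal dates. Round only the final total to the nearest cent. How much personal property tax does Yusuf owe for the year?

$2,400.26

Days held (May 13 – August 24, 2009): 104 out of 365
Tax = $324,000 × 2.6% × 104/365 = $2,400.2630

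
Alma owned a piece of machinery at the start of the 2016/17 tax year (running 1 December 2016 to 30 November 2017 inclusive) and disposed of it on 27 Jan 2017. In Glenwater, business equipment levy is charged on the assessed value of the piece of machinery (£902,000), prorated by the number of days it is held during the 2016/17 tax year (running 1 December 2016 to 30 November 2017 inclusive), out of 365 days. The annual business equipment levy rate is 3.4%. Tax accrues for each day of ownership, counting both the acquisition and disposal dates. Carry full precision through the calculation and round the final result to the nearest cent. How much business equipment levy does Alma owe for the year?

£4,873.27

Days held (1 Dec 2016 – 27 Jan 2017): 58 out of 365
Tax = £902,000 × 3.4% × 58/365 = £4,873.2712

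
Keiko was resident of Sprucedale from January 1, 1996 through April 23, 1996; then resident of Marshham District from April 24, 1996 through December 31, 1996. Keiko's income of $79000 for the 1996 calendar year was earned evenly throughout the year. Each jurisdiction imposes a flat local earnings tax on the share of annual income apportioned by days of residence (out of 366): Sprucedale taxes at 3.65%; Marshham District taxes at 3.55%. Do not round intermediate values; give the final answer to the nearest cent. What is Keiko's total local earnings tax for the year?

Sprucedale, January 1 – April 23, 1996: 114 days → $79000 × 3.65% × 114/366 = $898.1393
Marshham District, April 24 – December 31, 1996: 252 days → $79000 × 3.55% × 252/366 = $1930.9672
Total = $2829.1066

$2829.11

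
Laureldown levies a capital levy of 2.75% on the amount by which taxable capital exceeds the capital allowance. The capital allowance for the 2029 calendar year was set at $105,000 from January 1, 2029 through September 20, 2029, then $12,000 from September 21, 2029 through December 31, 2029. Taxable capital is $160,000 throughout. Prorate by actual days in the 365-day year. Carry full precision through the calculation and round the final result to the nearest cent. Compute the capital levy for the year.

$2,227.20

January 1 – September 20, 2029: 263 days, exemption $105,000 → ($160,000 − $105,000) × 2.75% × 263/365 = $1,089.8288
September 21 – December 31, 2029: 102 days, exemption $12,000 → ($160,000 − $12,000) × 2.75% × 102/365 = $1,137.3699
Total = $2,227.1986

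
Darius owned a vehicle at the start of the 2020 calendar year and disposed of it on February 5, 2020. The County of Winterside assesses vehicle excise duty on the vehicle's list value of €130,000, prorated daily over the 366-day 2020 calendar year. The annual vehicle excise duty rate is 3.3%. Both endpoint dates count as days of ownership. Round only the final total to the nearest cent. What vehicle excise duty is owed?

Days held (January 1 – February 5, 2020): 36 out of 366
Tax = €130,000 × 3.3% × 36/366 = €421.9672

€421.97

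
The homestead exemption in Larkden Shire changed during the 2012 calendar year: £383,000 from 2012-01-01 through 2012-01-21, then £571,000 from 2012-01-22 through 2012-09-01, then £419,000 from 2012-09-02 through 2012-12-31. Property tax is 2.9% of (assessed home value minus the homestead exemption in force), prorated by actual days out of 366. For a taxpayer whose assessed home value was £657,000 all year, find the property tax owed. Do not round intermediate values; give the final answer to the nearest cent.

2012-01-01 to 2012-01-21: 21 days, exemption £383,000 → (£657,000 − £383,000) × 2.9% × 21/366 = £455.9180
2012-01-22 to 2012-09-01: 224 days, exemption £571,000 → (£657,000 − £571,000) × 2.9% × 224/366 = £1,526.3825
2012-09-02 to 2012-12-31: 121 days, exemption £419,000 → (£657,000 − £419,000) × 2.9% × 121/366 = £2,281.8087
Total = £4,264.1093

£4,264.11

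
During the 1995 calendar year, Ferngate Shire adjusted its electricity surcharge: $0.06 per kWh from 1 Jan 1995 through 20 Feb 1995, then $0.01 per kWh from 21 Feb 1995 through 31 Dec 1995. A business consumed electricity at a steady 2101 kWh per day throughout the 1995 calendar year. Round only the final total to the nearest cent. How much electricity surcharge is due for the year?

$13,026.20

1 Jan – 20 Feb 1995: 51 days × 2101 kWh/day = 107,151 kWh at $0.06/kWh → $6,429.06
21 Feb – 31 Dec 1995: 314 days × 2101 kWh/day = 659,714 kWh at $0.01/kWh → $6,597.14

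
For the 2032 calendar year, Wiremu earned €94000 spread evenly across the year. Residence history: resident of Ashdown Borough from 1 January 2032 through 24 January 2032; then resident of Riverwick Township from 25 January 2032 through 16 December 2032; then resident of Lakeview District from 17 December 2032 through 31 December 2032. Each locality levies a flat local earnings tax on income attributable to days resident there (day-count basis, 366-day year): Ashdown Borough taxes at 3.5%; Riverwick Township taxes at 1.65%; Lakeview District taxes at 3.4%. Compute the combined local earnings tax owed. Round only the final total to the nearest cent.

Ashdown Borough, 1 January – 24 January 2032: 24 days → €94000 × 3.5% × 24/366 = €215.7377
Riverwick Township, 25 January – 16 December 2032: 327 days → €94000 × 1.65% × 327/366 = €1385.7295
Lakeview District, 17 December – 31 December 2032: 15 days → €94000 × 3.4% × 15/366 = €130.9836
Total = €1732.4508

€1732.45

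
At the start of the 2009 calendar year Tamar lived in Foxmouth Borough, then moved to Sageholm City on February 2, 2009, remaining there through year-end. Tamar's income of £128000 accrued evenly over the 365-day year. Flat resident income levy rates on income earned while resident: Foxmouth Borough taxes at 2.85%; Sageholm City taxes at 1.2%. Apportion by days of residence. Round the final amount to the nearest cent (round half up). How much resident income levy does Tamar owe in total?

Foxmouth Borough, January 1 – February 1, 2009: 32 days → £128000 × 2.85% × 32/365 = £319.8247
Sageholm City, February 2 – December 31, 2009: 333 days → £128000 × 1.2% × 333/365 = £1401.3370
Total = £1721.1616

£1721.16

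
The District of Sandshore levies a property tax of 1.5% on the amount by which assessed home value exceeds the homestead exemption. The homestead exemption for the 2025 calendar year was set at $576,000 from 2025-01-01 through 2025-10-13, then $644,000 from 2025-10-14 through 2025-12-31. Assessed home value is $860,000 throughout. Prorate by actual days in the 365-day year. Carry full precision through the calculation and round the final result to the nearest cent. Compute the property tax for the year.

$4,039.23

2025-01-01 to 2025-10-13: 286 days, exemption $576,000 → ($860,000 − $576,000) × 1.5% × 286/365 = $3,337.9726
2025-10-14 to 2025-12-31: 79 days, exemption $644,000 → ($860,000 − $644,000) × 1.5% × 79/365 = $701.2603
Total = $4,039.2329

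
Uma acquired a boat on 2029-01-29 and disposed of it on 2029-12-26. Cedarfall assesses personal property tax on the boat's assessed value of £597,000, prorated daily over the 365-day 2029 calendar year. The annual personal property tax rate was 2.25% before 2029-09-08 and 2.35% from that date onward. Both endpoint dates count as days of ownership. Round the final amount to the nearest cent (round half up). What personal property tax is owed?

2029-01-29 to 2029-09-07: 222 days at 2.25% → £597,000 × 2.25% × 222/365 = £8,169.9041
2029-09-08 to 2029-12-26: 110 days at 2.35% → £597,000 × 2.35% × 110/365 = £4,228.0685
Total = £12,397.9726

£12,397.97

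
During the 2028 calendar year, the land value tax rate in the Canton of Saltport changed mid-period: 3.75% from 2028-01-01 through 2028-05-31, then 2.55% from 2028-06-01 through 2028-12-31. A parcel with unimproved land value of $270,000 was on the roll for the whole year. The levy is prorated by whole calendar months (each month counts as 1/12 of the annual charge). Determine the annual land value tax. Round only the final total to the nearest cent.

$8,235.00

2028-01-01 to 2028-05-31: 5 months at 3.75% → $270,000 × 3.75% × 5/12 = $4,218.7500
2028-06-01 to 2028-12-31: 7 months at 2.55% → $270,000 × 2.55% × 7/12 = $4,016.2500
Total = $8,235.0000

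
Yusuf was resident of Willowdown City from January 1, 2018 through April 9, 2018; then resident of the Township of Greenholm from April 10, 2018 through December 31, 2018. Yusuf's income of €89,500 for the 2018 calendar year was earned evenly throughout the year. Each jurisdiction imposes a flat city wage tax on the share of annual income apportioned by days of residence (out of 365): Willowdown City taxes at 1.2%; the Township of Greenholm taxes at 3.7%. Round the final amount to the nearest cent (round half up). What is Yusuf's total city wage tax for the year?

Willowdown City, January 1 – April 9, 2018: 99 days → €89,500 × 1.2% × 99/365 = €291.3041
The Township of Greenholm, April 10 – December 31, 2018: 266 days → €89,500 × 3.7% × 266/365 = €2,413.3123
Total = €2,704.6164

€2,704.62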